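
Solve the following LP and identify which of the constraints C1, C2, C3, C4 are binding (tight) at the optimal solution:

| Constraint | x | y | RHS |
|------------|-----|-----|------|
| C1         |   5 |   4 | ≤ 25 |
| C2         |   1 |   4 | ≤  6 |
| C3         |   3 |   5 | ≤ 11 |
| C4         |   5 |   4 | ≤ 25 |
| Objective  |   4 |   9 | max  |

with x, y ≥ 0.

At x = 2, y = 1, compute slack b - a·x for each constraint:
  C1: 25 − 14 = 11  (slack)
  C2: 6 − 6 = 0  (binding)
  C3: 11 − 11 = 0  (binding)
  C4: 25 − 14 = 11  (slack)

Optimal: x = 2, y = 1
Binding: C2, C3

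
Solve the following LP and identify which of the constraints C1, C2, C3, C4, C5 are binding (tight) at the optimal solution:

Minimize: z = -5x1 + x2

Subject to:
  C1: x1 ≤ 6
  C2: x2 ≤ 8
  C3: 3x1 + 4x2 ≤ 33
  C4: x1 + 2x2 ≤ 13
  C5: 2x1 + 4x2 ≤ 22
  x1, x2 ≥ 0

At x1 = 6, x2 = 0, compute slack b - a·x for each constraint:
  C1: 6 − 6 = 0  (binding)
  C2: 8 − 0 = 8  (slack)
  C3: 33 − 18 = 15  (slack)
  C4: 13 − 6 = 7  (slack)
  C5: 22 − 12 = 10  (slack)

Optimal: x1 = 6, x2 = 0
Binding: C1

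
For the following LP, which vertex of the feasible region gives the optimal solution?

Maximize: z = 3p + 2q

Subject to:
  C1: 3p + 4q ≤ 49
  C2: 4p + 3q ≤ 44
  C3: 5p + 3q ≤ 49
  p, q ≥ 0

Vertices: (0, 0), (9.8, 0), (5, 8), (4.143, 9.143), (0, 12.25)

Evaluate the objective at each vertex of the feasible region:
  z(0, 0) = 0
  z(9.8, 0) = 29.4
  z(5, 8) = 31  ←
  z(4.143, 9.143) = 30.71
  z(0, 12.25) = 24.5
The maximum is at p = 5, q = 8.

(5, 8)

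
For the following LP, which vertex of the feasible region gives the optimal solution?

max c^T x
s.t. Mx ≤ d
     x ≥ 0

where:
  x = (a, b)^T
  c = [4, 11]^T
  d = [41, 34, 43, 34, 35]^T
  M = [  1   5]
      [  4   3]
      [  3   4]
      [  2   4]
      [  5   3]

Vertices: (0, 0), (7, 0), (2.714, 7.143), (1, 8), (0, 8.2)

Evaluate the objective at each vertex of the feasible region:
  z(0, 0) = 0
  z(7, 0) = 28
  z(2.714, 7.143) = 89.43
  z(1, 8) = 92  ←
  z(0, 8.2) = 90.2
The maximum is at a = 1, b = 8.

(1, 8)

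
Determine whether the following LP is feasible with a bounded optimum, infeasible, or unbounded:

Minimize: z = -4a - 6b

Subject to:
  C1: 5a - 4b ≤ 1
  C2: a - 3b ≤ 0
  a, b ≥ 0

Unbounded (objective can decrease without bound)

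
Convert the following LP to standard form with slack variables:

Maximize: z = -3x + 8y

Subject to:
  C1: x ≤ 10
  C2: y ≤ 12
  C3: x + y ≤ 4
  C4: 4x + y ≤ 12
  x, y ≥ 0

max z = -3x + 8y

s.t.
  x + s1 = 10
  y + s2 = 12
  x + y + s3 = 4
  4x + y + s4 = 12
  x, y, s1, s2, s3, s4 ≥ 0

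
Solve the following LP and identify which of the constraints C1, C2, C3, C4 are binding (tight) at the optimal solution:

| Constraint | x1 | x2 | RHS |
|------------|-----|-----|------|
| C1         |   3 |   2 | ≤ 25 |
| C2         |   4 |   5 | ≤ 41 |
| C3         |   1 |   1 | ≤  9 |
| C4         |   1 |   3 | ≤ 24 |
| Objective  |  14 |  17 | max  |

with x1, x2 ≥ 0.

At x1 = 4, x2 = 5, compute slack b - a·x for each constraint:
  C1: 25 − 22 = 3  (slack)
  C2: 41 − 41 = 0  (binding)
  C3: 9 − 9 = 0  (binding)
  C4: 24 − 19 = 5  (slack)

Optimal: x1 = 4, x2 = 5
Binding: C2, C3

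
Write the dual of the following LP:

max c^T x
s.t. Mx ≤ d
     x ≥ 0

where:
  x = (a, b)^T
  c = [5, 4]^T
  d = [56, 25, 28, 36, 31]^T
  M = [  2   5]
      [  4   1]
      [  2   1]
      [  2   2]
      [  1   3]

Primal max cᵀx s.t. Ax ≤ b, x ≥ 0  →  Dual min bᵀy s.t. Aᵀy ≥ c, y ≥ 0.

Minimize: z = 56y1 + 25y2 + 28y3 + 36y4 + 31y5

Subject to:
  2y1 + 4y2 + 2y3 + 2y4 + y5 ≥ 5
  5y1 + y2 + y3 + 2y4 + 3y5 ≥ 4
  y1, y2, y3, y4, y5 ≥ 0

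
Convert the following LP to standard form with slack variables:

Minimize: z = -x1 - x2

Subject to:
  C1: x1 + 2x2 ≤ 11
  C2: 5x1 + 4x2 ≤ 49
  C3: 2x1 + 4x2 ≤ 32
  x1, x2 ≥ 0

min z = -x1 - x2

s.t.
  x1 + 2x2 + s1 = 11
  5x1 + 4x2 + s2 = 49
  2x1 + 4x2 + s3 = 32
  x1, x2, s1, s2, s3 ≥ 0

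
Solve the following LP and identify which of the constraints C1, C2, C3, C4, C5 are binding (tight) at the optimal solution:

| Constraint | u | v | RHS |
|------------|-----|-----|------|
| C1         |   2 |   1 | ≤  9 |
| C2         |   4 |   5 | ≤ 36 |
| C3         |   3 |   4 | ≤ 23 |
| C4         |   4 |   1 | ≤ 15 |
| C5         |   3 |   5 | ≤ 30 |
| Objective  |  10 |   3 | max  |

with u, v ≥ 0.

At u = 3, v = 3, compute slack b - a·x for each constraint:
  C1: 9 − 9 = 0  (binding)
  C2: 36 − 27 = 9  (slack)
  C3: 23 − 21 = 2  (slack)
  C4: 15 − 15 = 0  (binding)
  C5: 30 − 24 = 6  (slack)

Optimal: u = 3, v = 3
Binding: C1, C4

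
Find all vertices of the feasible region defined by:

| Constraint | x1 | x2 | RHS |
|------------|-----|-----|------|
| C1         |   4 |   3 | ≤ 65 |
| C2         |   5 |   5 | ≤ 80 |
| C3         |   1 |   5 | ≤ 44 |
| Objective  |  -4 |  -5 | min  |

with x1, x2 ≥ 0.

(0, 0), (16, 0), (9, 7), (0, 8.8)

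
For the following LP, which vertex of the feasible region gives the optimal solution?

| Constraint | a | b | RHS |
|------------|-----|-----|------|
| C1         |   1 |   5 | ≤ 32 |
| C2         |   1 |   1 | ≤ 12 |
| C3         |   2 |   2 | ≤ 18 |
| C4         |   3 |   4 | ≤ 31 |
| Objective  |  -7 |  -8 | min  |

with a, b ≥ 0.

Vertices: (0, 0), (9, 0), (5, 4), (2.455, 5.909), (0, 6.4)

Evaluate the objective at each vertex of the feasible region:
  z(0, 0) = 0
  z(9, 0) = -63
  z(5, 4) = -67  ←
  z(2.455, 5.909) = -64.45
  z(0, 6.4) = -51.2
The minimum is at a = 5, b = 4.

(5, 4)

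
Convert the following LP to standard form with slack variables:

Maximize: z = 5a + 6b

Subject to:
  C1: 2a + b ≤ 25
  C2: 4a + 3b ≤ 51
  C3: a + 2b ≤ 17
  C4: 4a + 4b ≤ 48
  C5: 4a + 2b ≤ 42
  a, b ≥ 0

max z = 5a + 6b

s.t.
  2a + b + s1 = 25
  4a + 3b + s2 = 51
  a + 2b + s3 = 17
  4a + 4b + s4 = 48
  4a + 2b + s5 = 42
  a, b, s1, s2, s3, s4, s5 ≥ 0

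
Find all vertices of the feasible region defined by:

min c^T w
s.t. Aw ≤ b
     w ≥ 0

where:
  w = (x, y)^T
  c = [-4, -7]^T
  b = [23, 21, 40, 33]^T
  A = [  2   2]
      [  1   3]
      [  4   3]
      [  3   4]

(0, 0), (10, 0), (8.714, 1.714), (3, 6), (0, 7)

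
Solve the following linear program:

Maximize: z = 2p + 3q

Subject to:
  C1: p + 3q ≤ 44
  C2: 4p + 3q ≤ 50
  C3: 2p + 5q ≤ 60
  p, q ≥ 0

Evaluate the objective at each vertex of the feasible region:
  z(0, 0) = 0
  z(12.5, 0) = 25
  z(5, 10) = 40  ←
  z(0, 12) = 36
The maximum is at p = 5, q = 10.

p = 5, q = 10, z = 40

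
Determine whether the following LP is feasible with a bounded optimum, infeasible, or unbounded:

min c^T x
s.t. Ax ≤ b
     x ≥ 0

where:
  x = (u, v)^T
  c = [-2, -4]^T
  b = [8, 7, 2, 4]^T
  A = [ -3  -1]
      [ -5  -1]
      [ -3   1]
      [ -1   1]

Unbounded (objective can decrease without bound)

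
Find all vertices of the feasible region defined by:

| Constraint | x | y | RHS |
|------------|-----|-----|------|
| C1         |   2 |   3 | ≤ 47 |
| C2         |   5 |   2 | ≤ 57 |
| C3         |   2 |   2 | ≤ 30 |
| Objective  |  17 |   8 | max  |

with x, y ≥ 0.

(0, 0), (11.4, 0), (9, 6), (0, 15)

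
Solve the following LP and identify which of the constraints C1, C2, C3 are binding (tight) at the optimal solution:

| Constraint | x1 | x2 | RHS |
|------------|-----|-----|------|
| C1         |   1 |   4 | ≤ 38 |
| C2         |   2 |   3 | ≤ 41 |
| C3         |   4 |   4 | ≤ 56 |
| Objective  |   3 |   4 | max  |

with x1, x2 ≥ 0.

At x1 = 6, x2 = 8, compute slack b - a·x for each constraint:
  C1: 38 − 38 = 0  (binding)
  C2: 41 − 36 = 5  (slack)
  C3: 56 − 56 = 0  (binding)

Optimal: x1 = 6, x2 = 8
Binding: C1, C3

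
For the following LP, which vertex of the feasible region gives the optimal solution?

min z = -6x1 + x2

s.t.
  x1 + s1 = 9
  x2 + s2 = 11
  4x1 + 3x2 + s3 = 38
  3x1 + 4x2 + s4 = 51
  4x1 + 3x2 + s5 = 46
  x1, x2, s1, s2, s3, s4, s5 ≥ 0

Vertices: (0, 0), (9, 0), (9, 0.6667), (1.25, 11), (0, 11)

Evaluate the objective at each vertex of the feasible region:
  z(0, 0) = 0
  z(9, 0) = -54  ←
  z(9, 0.6667) = -53.33
  z(1.25, 11) = 3.5
  z(0, 11) = 11
The minimum is at x1 = 9, x2 = 0.

(9, 0)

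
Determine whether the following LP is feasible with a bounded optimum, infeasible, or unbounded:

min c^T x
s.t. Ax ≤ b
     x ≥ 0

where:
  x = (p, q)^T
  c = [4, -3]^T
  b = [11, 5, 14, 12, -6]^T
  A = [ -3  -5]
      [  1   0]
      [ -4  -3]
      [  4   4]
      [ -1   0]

Infeasible (no feasible solution exists)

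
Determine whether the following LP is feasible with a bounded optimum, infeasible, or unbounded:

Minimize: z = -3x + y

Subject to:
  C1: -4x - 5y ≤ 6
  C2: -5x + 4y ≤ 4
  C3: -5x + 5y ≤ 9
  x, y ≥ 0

Unbounded (objective can decrease without bound)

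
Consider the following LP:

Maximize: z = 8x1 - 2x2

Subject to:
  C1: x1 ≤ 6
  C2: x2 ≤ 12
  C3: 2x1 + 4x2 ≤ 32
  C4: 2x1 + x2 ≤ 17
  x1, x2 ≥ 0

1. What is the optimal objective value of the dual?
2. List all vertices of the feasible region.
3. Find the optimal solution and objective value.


1. 48
2. (0, 0), (6, 0), (6, 5), (0, 8)
3. x1 = 6, x2 = 0, z = 48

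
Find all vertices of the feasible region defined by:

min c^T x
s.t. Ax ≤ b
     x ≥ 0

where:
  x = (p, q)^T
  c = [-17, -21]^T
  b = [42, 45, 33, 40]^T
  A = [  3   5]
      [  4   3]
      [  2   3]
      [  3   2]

(0, 0), (11.25, 0), (9, 3), (0, 8.4)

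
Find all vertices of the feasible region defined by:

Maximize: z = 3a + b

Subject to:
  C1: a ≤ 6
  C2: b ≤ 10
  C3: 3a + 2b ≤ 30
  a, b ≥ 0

(0, 0), (6, 0), (6, 6), (3.333, 10), (0, 10)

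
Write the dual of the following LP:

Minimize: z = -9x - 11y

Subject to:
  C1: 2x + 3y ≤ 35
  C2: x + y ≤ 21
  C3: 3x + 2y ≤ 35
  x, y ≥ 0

Primal min cᵀx s.t. Ax ≤ b, x ≥ 0  →  Dual max −bᵀy s.t. Aᵀy ≥ −c, y ≥ 0.

Maximize: z = -35y1 - 21y2 - 35y3

Subject to:
  2y1 + y2 + 3y3 ≥ 9
  3y1 + y2 + 2y3 ≥ 11
  y1, y2, y3 ≥ 0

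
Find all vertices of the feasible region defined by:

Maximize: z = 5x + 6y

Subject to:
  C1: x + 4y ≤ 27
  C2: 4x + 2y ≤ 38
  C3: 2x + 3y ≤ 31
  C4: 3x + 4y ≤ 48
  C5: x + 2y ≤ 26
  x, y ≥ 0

(0, 0), (9.5, 0), (7, 5), (0, 6.75)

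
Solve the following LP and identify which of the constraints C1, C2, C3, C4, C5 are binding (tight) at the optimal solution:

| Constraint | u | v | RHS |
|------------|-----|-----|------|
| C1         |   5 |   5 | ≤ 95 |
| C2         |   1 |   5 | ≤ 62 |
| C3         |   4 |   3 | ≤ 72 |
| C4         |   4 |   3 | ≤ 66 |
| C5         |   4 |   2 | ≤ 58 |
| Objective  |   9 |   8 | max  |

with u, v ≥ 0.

At u = 9, v = 10, compute slack b - a·x for each constraint:
  C1: 95 − 95 = 0  (binding)
  C2: 62 − 59 = 3  (slack)
  C3: 72 − 66 = 6  (slack)
  C4: 66 − 66 = 0  (binding)
  C5: 58 − 56 = 2  (slack)

Optimal: u = 9, v = 10
Binding: C1, C4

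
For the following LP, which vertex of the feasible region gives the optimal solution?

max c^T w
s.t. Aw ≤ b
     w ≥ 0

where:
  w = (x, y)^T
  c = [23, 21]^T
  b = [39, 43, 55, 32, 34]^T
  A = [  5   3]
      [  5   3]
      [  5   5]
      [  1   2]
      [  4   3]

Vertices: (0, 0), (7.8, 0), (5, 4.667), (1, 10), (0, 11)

Evaluate the objective at each vertex of the feasible region:
  z(0, 0) = 0
  z(7.8, 0) = 179.4
  z(5, 4.667) = 213
  z(1, 10) = 233  ←
  z(0, 11) = 231
The maximum is at x = 1, y = 10.

(1, 10)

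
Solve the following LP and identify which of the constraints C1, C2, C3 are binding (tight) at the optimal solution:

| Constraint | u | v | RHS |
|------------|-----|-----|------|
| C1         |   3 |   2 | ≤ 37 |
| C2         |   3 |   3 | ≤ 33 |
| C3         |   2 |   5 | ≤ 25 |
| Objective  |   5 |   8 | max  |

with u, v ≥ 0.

At u = 10, v = 1, compute slack b - a·x for each constraint:
  C1: 37 − 32 = 5  (slack)
  C2: 33 − 33 = 0  (binding)
  C3: 25 − 25 = 0  (binding)

Optimal: u = 10, v = 1
Binding: C2, C3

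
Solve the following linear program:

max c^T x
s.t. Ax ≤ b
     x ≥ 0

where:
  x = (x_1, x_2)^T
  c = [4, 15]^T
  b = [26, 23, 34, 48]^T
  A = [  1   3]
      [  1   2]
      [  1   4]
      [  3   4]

Evaluate the objective at each vertex of the feasible region:
  z(0, 0) = 0
  z(16, 0) = 64
  z(8, 6) = 122
  z(2, 8) = 128  ←
  z(0, 8.5) = 127.5
The maximum is at x_1 = 2, x_2 = 8.

x_1 = 2, x_2 = 8, z = 128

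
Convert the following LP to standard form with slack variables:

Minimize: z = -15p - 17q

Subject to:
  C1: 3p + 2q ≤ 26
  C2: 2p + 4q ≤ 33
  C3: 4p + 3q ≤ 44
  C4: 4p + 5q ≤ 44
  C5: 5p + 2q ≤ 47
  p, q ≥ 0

min z = -15p - 17q

s.t.
  3p + 2q + s1 = 26
  2p + 4q + s2 = 33
  4p + 3q + s3 = 44
  4p + 5q + s4 = 44
  5p + 2q + s5 = 47
  p, q, s1, s2, s3, s4, s5 ≥ 0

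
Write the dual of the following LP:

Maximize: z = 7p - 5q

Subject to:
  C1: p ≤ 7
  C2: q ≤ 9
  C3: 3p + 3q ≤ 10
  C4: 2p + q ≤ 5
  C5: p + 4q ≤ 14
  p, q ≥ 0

Primal max cᵀx s.t. Ax ≤ b, x ≥ 0  →  Dual min bᵀy s.t. Aᵀy ≥ c, y ≥ 0.

Minimize: z = 7y1 + 9y2 + 10y3 + 5y4 + 14y5

Subject to:
  y1 + 3y3 + 2y4 + y5 ≥ 7
  y2 + 3y3 + y4 + 4y5 ≥ -5
  y1, y2, y3, y4, y5 ≥ 0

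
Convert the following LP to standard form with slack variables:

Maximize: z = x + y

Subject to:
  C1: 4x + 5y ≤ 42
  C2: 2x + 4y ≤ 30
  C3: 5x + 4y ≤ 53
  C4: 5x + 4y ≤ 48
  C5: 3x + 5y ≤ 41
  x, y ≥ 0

max z = x + y

s.t.
  4x + 5y + s1 = 42
  2x + 4y + s2 = 30
  5x + 4y + s3 = 53
  5x + 4y + s4 = 48
  3x + 5y + s5 = 41
  x, y, s1, s2, s3, s4, s5 ≥ 0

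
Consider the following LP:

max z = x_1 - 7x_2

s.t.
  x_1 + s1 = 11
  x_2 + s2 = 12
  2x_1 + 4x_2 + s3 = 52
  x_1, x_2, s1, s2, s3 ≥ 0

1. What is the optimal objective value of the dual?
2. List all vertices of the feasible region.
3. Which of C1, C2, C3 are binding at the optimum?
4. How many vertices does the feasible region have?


1. 11
2. (0, 0), (11, 0), (11, 7.5), (2, 12), (0, 12)
3. C1
4. 5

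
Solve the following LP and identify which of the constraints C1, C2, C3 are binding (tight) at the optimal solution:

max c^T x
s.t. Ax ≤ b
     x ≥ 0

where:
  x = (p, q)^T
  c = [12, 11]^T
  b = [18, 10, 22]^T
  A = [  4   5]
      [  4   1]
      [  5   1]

At p = 2, q = 2, compute slack b - a·x for each constraint:
  C1: 18 − 18 = 0  (binding)
  C2: 10 − 10 = 0  (binding)
  C3: 22 − 12 = 10  (slack)

Optimal: p = 2, q = 2
Binding: C1, C2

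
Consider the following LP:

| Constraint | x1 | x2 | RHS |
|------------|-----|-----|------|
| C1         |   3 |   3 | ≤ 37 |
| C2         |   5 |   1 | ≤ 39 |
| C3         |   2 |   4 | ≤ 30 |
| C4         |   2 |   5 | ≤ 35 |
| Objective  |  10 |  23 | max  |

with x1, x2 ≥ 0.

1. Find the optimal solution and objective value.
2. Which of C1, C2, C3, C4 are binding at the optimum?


1. x1 = 5, x2 = 5, z = 165
2. C3, C4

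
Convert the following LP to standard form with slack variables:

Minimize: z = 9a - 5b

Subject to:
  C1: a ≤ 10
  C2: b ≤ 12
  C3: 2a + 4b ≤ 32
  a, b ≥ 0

min z = 9a - 5b

s.t.
  a + s1 = 10
  b + s2 = 12
  2a + 4b + s3 = 32
  a, b, s1, s2, s3 ≥ 0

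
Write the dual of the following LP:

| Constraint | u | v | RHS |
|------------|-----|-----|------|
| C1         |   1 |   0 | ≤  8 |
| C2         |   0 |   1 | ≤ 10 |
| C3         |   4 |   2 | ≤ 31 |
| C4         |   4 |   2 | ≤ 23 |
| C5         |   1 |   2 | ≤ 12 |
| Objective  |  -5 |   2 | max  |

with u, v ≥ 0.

Primal max cᵀx s.t. Ax ≤ b, x ≥ 0  →  Dual min bᵀy s.t. Aᵀy ≥ c, y ≥ 0.

Minimize: z = 8y1 + 10y2 + 31y3 + 23y4 + 12y5

Subject to:
  y1 + 4y3 + 4y4 + y5 ≥ -5
  y2 + 2y3 + 2y4 + 2y5 ≥ 2
  y1, y2, y3, y4, y5 ≥ 0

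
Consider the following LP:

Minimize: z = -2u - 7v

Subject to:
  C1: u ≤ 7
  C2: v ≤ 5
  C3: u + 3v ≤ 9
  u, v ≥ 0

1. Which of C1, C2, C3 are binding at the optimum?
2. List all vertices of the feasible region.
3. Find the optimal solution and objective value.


1. C3
2. (0, 0), (7, 0), (7, 0.6667), (0, 3)
3. u = 0, v = 3, z = -21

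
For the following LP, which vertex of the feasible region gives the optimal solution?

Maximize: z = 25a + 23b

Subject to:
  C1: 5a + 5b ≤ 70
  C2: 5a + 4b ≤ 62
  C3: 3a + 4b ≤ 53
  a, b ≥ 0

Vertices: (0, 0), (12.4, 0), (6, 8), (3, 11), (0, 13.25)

Evaluate the objective at each vertex of the feasible region:
  z(0, 0) = 0
  z(12.4, 0) = 310
  z(6, 8) = 334  ←
  z(3, 11) = 328
  z(0, 13.25) = 304.8
The maximum is at a = 6, b = 8.

(6, 8)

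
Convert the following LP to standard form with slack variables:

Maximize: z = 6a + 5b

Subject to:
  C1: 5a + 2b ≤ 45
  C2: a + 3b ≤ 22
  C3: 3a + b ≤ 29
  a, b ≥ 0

max z = 6a + 5b

s.t.
  5a + 2b + s1 = 45
  a + 3b + s2 = 22
  3a + b + s3 = 29
  a, b, s1, s2, s3 ≥ 0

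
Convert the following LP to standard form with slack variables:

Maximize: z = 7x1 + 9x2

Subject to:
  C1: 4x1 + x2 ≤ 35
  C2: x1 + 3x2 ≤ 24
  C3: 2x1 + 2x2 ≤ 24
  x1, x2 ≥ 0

max z = 7x1 + 9x2

s.t.
  4x1 + x2 + s1 = 35
  x1 + 3x2 + s2 = 24
  2x1 + 2x2 + s3 = 24
  x1, x2, s1, s2, s3 ≥ 0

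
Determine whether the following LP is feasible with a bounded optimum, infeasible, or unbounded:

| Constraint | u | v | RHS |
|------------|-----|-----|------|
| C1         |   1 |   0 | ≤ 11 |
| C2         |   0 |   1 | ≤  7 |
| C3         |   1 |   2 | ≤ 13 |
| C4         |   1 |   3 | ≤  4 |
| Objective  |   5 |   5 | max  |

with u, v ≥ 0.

Feasible with a bounded optimal solution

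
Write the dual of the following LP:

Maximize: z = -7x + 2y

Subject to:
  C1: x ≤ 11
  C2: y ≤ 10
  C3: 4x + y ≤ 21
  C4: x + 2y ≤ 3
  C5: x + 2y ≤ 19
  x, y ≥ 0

Primal max cᵀx s.t. Ax ≤ b, x ≥ 0  →  Dual min bᵀy s.t. Aᵀy ≥ c, y ≥ 0.

Minimize: z = 11y1 + 10y2 + 21y3 + 3y4 + 19y5

Subject to:
  y1 + 4y3 + y4 + y5 ≥ -7
  y2 + y3 + 2y4 + 2y5 ≥ 2
  y1, y2, y3, y4, y5 ≥ 0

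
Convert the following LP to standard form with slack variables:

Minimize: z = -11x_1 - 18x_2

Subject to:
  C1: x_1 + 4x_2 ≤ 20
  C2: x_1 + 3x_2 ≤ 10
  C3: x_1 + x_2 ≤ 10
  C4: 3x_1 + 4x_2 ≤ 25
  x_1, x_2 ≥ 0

min z = -11x_1 - 18x_2

s.t.
  x_1 + 4x_2 + s1 = 20
  x_1 + 3x_2 + s2 = 10
  x_1 + x_2 + s3 = 10
  3x_1 + 4x_2 + s4 = 25
  x_1, x_2, s1, s2, s3, s4 ≥ 0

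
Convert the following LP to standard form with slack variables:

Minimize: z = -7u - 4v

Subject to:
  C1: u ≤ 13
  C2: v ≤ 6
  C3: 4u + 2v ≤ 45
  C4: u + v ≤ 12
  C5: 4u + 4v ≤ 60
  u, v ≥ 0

min z = -7u - 4v

s.t.
  u + s1 = 13
  v + s2 = 6
  4u + 2v + s3 = 45
  u + v + s4 = 12
  4u + 4v + s5 = 60
  u, v, s1, s2, s3, s4, s5 ≥ 0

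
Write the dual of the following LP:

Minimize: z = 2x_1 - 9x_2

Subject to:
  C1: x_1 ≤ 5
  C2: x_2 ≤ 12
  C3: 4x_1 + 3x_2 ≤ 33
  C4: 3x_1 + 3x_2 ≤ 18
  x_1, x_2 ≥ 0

Primal min cᵀx s.t. Ax ≤ b, x ≥ 0  →  Dual max −bᵀy s.t. Aᵀy ≥ −c, y ≥ 0.

Maximize: z = -5y1 - 12y2 - 33y3 - 18y4

Subject to:
  y1 + 4y3 + 3y4 ≥ -2
  y2 + 3y3 + 3y4 ≥ 9
  y1, y2, y3, y4 ≥ 0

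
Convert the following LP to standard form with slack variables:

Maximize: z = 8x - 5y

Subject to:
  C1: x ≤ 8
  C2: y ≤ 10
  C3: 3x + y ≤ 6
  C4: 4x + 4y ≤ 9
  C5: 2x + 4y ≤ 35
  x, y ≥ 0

max z = 8x - 5y

s.t.
  x + s1 = 8
  y + s2 = 10
  3x + y + s3 = 6
  4x + 4y + s4 = 9
  2x + 4y + s5 = 35
  x, y, s1, s2, s3, s4, s5 ≥ 0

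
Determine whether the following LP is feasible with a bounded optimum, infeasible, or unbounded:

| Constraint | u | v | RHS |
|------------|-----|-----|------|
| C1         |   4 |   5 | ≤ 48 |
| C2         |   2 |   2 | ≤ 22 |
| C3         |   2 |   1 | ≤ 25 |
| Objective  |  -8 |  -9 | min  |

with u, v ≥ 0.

Feasible with a bounded optimal solution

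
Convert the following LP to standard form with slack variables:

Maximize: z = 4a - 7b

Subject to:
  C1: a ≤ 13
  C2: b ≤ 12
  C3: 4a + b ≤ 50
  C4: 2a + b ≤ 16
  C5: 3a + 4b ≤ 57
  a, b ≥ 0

max z = 4a - 7b

s.t.
  a + s1 = 13
  b + s2 = 12
  4a + b + s3 = 50
  2a + b + s4 = 16
  3a + 4b + s5 = 57
  a, b, s1, s2, s3, s4, s5 ≥ 0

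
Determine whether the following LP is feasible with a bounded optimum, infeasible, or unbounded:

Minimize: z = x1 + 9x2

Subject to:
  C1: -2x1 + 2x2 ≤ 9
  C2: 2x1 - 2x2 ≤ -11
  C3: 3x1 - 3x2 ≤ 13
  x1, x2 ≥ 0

Infeasible (no feasible solution exists)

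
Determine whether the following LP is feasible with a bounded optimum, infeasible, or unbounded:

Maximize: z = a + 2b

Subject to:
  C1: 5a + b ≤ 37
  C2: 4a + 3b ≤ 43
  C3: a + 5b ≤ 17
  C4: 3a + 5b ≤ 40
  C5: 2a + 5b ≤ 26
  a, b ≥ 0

Feasible with a bounded optimal solution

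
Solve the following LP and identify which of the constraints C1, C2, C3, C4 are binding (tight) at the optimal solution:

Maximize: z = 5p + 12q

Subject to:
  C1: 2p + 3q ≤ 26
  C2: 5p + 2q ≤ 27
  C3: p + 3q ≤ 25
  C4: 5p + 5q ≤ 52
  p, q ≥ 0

At p = 1, q = 8, compute slack b - a·x for each constraint:
  C1: 26 − 26 = 0  (binding)
  C2: 27 − 21 = 6  (slack)
  C3: 25 − 25 = 0  (binding)
  C4: 52 − 45 = 7  (slack)

Optimal: p = 1, q = 8
Binding: C1, C3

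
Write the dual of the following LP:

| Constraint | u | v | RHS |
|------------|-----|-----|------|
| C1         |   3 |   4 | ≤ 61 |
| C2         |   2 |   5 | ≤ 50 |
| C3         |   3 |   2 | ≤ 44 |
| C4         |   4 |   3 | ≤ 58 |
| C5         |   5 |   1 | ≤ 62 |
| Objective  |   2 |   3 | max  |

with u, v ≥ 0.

Primal max cᵀx s.t. Ax ≤ b, x ≥ 0  →  Dual min bᵀy s.t. Aᵀy ≥ c, y ≥ 0.

Minimize: z = 61y1 + 50y2 + 44y3 + 58y4 + 62y5

Subject to:
  3y1 + 2y2 + 3y3 + 4y4 + 5y5 ≥ 2
  4y1 + 5y2 + 2y3 + 3y4 + y5 ≥ 3
  y1, y2, y3, y4, y5 ≥ 0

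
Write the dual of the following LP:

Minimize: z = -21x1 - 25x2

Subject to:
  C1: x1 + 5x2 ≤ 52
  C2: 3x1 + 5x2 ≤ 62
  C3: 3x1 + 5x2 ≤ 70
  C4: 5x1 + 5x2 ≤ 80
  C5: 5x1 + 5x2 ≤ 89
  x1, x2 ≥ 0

Primal min cᵀx s.t. Ax ≤ b, x ≥ 0  →  Dual max −bᵀy s.t. Aᵀy ≥ −c, y ≥ 0.

Maximize: z = -52y1 - 62y2 - 70y3 - 80y4 - 89y5

Subject to:
  y1 + 3y2 + 3y3 + 5y4 + 5y5 ≥ 21
  5y1 + 5y2 + 5y3 + 5y4 + 5y5 ≥ 25
  y1, y2, y3, y4, y5 ≥ 0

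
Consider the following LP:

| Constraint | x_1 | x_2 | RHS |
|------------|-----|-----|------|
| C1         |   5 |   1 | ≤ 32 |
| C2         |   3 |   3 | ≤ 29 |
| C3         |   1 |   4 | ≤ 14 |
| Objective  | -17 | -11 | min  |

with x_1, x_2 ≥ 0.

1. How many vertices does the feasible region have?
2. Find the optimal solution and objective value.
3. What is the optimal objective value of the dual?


1. 4
2. x_1 = 6, x_2 = 2, z = -124
3. -124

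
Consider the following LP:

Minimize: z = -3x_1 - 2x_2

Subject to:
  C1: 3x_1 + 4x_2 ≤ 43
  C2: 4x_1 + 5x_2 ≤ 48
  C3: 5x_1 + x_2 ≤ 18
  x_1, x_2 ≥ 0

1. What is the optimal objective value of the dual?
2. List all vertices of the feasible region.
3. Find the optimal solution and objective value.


1. -22
2. (0, 0), (3.6, 0), (2, 8), (0, 9.6)
3. x_1 = 2, x_2 = 8, z = -22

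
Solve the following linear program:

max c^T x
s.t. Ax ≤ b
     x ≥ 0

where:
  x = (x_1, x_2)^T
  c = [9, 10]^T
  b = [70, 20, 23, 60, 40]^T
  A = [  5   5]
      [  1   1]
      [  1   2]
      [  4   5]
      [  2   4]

Evaluate the objective at each vertex of the feasible region:
  z(0, 0) = 0
  z(14, 0) = 126
  z(10, 4) = 130  ←
  z(6.667, 6.667) = 126.7
  z(0, 10) = 100
The maximum is at x_1 = 10, x_2 = 4.

x_1 = 10, x_2 = 4, z = 130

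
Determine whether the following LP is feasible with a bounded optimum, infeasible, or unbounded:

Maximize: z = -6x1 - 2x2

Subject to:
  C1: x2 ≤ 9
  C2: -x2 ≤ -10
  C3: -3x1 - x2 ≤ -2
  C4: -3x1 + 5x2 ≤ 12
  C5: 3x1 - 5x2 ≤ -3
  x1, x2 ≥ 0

Infeasible (no feasible solution exists)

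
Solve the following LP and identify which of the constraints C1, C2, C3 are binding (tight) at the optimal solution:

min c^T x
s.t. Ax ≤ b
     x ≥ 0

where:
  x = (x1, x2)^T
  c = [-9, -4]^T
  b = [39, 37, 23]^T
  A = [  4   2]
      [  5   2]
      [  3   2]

At x1 = 7, x2 = 1, compute slack b - a·x for each constraint:
  C1: 39 − 30 = 9  (slack)
  C2: 37 − 37 = 0  (binding)
  C3: 23 − 23 = 0  (binding)

Optimal: x1 = 7, x2 = 1
Binding: C2, C3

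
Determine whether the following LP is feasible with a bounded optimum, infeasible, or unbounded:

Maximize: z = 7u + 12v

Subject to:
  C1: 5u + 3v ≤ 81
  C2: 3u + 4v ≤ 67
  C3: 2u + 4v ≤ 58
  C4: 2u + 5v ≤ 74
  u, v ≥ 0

Feasible with a bounded optimal solution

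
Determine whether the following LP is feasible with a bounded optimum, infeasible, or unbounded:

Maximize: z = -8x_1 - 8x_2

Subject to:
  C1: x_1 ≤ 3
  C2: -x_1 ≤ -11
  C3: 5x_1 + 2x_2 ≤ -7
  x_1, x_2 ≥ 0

Infeasible (no feasible solution exists)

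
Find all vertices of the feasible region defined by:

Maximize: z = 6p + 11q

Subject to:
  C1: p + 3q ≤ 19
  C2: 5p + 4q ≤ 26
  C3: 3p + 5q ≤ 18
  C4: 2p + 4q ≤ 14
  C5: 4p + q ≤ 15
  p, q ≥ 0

(0, 0), (3.75, 0), (3.353, 1.588), (1, 3), (0, 3.5)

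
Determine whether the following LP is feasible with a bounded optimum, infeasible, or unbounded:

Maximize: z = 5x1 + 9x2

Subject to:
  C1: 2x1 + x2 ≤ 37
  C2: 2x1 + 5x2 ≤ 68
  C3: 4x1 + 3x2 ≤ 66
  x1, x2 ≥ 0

Feasible with a bounded optimal solution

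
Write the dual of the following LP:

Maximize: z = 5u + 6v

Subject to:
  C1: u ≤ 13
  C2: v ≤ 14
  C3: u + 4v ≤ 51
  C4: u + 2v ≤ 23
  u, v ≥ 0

Primal max cᵀx s.t. Ax ≤ b, x ≥ 0  →  Dual min bᵀy s.t. Aᵀy ≥ c, y ≥ 0.

Minimize: z = 13y1 + 14y2 + 51y3 + 23y4

Subject to:
  y1 + y3 + y4 ≥ 5
  y2 + 4y3 + 2y4 ≥ 6
  y1, y2, y3, y4 ≥ 0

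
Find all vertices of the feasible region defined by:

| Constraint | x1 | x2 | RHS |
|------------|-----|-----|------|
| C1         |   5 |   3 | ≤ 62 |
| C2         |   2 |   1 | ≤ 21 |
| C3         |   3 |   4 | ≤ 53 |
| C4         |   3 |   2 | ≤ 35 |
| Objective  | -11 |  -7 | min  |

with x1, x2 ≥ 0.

(0, 0), (10.5, 0), (7, 7), (5.667, 9), (0, 13.25)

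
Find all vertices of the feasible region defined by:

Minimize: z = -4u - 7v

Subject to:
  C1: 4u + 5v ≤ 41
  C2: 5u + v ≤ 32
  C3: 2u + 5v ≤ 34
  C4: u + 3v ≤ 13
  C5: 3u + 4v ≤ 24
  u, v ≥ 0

(0, 0), (6.4, 0), (6.118, 1.412), (4, 3), (0, 4.333)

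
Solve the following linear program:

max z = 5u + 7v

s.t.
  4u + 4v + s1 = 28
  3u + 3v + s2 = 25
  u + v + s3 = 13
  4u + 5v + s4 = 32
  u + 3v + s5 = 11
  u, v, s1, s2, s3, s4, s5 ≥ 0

Evaluate the objective at each vertex of the feasible region:
  z(0, 0) = 0
  z(7, 0) = 35
  z(5, 2) = 39  ←
  z(0, 3.667) = 25.67
The maximum is at u = 5, v = 2.

u = 5, v = 2, z = 39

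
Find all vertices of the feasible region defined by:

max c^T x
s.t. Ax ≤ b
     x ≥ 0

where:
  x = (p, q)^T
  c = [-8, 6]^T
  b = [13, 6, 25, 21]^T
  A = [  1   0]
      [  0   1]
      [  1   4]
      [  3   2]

(0, 0), (7, 0), (3.4, 5.4), (1, 6), (0, 6)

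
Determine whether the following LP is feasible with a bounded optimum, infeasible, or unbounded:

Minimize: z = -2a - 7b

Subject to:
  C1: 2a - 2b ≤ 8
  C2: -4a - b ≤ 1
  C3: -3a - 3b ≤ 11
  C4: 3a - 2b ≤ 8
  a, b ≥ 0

Unbounded (objective can decrease without bound)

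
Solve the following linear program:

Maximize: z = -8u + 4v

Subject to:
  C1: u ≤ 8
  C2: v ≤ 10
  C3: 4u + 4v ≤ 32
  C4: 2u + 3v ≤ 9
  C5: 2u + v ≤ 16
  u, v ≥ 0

Evaluate the objective at each vertex of the feasible region:
  z(0, 0) = 0
  z(4.5, 0) = -36
  z(0, 3) = 12  ←
The maximum is at u = 0, v = 3.

u = 0, v = 3, z = 12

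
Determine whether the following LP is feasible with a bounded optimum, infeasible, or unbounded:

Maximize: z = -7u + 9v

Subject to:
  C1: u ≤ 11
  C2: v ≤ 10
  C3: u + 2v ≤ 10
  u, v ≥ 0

Feasible with a bounded optimal solution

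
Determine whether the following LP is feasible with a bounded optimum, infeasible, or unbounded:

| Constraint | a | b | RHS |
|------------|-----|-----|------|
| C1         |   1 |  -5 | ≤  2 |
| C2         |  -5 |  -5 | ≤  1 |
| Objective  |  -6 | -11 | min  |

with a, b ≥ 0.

Unbounded (objective can decrease without bound)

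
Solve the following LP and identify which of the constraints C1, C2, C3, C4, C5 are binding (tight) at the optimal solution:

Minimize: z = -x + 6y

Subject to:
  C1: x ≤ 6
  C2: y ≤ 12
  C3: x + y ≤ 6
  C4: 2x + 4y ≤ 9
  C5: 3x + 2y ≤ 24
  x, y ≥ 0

At x = 4.5, y = 0, compute slack b - a·x for each constraint:
  C1: 6 − 4.5 = 1.5  (slack)
  C2: 12 − 0 = 12  (slack)
  C3: 6 − 4.5 = 1.5  (slack)
  C4: 9 − 9 = 0  (binding)
  C5: 24 − 13.5 = 10.5  (slack)

Optimal: x = 4.5, y = 0
Binding: C4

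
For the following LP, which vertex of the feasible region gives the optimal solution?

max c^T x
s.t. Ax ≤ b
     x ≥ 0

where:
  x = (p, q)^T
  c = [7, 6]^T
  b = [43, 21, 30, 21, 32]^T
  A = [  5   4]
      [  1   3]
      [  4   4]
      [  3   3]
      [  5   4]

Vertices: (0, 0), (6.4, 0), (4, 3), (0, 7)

Evaluate the objective at each vertex of the feasible region:
  z(0, 0) = 0
  z(6.4, 0) = 44.8
  z(4, 3) = 46  ←
  z(0, 7) = 42
The maximum is at p = 4, q = 3.

(4, 3)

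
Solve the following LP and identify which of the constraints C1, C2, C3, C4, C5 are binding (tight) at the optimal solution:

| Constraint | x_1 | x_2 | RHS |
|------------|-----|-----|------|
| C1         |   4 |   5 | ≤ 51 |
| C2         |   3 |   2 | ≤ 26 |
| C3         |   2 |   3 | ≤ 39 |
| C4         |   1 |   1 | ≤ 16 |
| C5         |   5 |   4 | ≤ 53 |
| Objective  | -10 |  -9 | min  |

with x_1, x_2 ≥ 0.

At x_1 = 4, x_2 = 7, compute slack b - a·x for each constraint:
  C1: 51 − 51 = 0  (binding)
  C2: 26 − 26 = 0  (binding)
  C3: 39 − 29 = 10  (slack)
  C4: 16 − 11 = 5  (slack)
  C5: 53 − 48 = 5  (slack)

Optimal: x_1 = 4, x_2 = 7
Binding: C1, C2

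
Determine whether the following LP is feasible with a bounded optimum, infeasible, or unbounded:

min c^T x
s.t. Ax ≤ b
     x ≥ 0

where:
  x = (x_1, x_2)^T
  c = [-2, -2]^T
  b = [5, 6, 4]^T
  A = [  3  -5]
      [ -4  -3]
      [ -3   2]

Unbounded (objective can decrease without bound)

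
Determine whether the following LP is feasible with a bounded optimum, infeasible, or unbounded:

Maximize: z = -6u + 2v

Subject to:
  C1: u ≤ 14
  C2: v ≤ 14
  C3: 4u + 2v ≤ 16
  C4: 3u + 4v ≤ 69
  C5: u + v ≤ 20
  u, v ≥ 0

Feasible with a bounded optimal solution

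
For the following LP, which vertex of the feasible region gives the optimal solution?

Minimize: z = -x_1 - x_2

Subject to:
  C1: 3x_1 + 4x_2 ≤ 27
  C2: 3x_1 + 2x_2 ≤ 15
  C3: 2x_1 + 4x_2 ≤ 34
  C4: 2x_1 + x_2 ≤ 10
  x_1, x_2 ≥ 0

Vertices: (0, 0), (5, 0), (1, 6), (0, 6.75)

Evaluate the objective at each vertex of the feasible region:
  z(0, 0) = 0
  z(5, 0) = -5
  z(1, 6) = -7  ←
  z(0, 6.75) = -6.75
The minimum is at x_1 = 1, x_2 = 6.

(1, 6)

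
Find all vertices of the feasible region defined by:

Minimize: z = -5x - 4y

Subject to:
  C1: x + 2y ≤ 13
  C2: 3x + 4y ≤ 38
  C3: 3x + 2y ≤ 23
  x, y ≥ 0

(0, 0), (7.667, 0), (5, 4), (0, 6.5)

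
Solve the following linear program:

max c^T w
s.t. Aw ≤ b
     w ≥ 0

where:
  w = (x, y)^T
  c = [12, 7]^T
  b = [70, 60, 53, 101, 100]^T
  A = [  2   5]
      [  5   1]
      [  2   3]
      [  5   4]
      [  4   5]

Evaluate the objective at each vertex of the feasible region:
  z(0, 0) = 0
  z(12, 0) = 144
  z(10, 10) = 190  ←
  z(0, 14) = 98
The maximum is at x = 10, y = 10.

x = 10, y = 10, z = 190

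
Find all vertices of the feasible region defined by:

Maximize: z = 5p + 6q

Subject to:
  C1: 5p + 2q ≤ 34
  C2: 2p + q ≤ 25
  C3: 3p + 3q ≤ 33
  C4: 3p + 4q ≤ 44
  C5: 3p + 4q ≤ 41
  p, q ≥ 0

(0, 0), (6.8, 0), (4, 7), (3, 8), (0, 10.25)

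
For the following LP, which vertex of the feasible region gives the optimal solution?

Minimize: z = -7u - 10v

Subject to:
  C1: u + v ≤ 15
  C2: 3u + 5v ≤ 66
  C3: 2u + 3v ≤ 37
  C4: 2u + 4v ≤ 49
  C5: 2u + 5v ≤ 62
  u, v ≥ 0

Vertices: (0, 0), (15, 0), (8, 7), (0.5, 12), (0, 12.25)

Evaluate the objective at each vertex of the feasible region:
  z(0, 0) = 0
  z(15, 0) = -105
  z(8, 7) = -126  ←
  z(0.5, 12) = -123.5
  z(0, 12.25) = -122.5
The minimum is at u = 8, v = 7.

(8, 7)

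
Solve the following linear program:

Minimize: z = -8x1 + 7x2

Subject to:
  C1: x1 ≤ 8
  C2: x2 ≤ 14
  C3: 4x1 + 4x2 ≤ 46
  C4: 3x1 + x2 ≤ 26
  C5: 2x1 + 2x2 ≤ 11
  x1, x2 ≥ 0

Evaluate the objective at each vertex of the feasible region:
  z(0, 0) = 0
  z(5.5, 0) = -44  ←
  z(0, 5.5) = 38.5
The minimum is at x1 = 5.5, x2 = 0.

x1 = 5.5, x2 = 0, z = -44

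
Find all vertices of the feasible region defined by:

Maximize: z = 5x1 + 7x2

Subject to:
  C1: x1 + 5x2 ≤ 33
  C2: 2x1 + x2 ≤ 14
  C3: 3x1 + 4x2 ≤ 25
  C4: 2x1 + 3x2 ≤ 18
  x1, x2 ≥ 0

(0, 0), (7, 0), (6.2, 1.6), (3, 4), (0, 6)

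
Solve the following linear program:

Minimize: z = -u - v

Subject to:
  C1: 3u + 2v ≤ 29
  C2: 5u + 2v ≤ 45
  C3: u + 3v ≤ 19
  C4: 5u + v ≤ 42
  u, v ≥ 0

Evaluate the objective at each vertex of the feasible region:
  z(0, 0) = 0
  z(8.4, 0) = -8.4
  z(7.857, 2.714) = -10.57
  z(7, 4) = -11  ←
  z(0, 6.333) = -6.333
The minimum is at u = 7, v = 4.

u = 7, v = 4, z = -11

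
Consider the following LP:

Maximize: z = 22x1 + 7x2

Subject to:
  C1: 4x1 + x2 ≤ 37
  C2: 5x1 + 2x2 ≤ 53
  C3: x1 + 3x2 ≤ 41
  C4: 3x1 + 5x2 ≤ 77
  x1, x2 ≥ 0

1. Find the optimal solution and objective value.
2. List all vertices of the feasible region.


1. x1 = 7, x2 = 9, z = 217
2. (0, 0), (9.25, 0), (7, 9), (5.923, 11.69), (0, 13.67)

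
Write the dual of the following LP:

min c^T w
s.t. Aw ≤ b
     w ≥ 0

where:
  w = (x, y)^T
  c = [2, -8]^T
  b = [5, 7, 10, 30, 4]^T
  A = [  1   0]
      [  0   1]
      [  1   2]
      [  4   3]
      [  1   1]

Primal min cᵀx s.t. Ax ≤ b, x ≥ 0  →  Dual max −bᵀy s.t. Aᵀy ≥ −c, y ≥ 0.

Maximize: z = -5y1 - 7y2 - 10y3 - 30y4 - 4y5

Subject to:
  y1 + y3 + 4y4 + y5 ≥ -2
  y2 + 2y3 + 3y4 + y5 ≥ 8
  y1, y2, y3, y4, y5 ≥ 0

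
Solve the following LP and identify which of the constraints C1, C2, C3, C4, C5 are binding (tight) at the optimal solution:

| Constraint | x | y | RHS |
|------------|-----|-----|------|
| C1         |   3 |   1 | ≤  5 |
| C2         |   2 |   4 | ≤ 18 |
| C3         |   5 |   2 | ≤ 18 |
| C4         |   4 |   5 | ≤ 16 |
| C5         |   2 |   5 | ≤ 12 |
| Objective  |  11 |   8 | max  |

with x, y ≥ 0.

At x = 1, y = 2, compute slack b - a·x for each constraint:
  C1: 5 − 5 = 0  (binding)
  C2: 18 − 10 = 8  (slack)
  C3: 18 − 9 = 9  (slack)
  C4: 16 − 14 = 2  (slack)
  C5: 12 − 12 = 0  (binding)

Optimal: x = 1, y = 2
Binding: C1, C5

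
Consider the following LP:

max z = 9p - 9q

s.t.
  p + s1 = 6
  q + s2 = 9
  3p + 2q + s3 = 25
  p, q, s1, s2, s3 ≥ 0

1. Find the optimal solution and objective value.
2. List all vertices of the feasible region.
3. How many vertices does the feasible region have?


1. p = 6, q = 0, z = 54
2. (0, 0), (6, 0), (6, 3.5), (2.333, 9), (0, 9)
3. 5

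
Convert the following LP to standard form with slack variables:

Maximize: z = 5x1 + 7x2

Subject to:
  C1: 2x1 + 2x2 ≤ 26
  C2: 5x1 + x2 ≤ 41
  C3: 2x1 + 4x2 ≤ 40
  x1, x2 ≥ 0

max z = 5x1 + 7x2

s.t.
  2x1 + 2x2 + s1 = 26
  5x1 + x2 + s2 = 41
  2x1 + 4x2 + s3 = 40
  x1, x2, s1, s2, s3 ≥ 0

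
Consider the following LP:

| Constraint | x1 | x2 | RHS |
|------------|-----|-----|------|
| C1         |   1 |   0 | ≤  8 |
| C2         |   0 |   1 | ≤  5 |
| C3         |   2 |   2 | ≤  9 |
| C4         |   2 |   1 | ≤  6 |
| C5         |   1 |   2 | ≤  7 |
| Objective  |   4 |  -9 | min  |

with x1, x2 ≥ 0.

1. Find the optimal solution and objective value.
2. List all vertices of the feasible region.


1. x1 = 0, x2 = 3.5, z = -31.5
2. (0, 0), (3, 0), (1.667, 2.667), (0, 3.5)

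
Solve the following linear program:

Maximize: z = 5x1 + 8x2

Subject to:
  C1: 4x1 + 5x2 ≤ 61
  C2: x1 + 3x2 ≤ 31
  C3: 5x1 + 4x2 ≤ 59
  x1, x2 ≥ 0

Evaluate the objective at each vertex of the feasible region:
  z(0, 0) = 0
  z(11.8, 0) = 59
  z(5.667, 7.667) = 89.67
  z(4, 9) = 92  ←
  z(0, 10.33) = 82.67
The maximum is at x1 = 4, x2 = 9.

x1 = 4, x2 = 9, z = 92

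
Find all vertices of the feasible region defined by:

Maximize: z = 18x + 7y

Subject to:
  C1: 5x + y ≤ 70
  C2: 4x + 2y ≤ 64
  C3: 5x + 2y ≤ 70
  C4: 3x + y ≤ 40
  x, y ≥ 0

(0, 0), (13.33, 0), (10, 10), (6, 20), (0, 32)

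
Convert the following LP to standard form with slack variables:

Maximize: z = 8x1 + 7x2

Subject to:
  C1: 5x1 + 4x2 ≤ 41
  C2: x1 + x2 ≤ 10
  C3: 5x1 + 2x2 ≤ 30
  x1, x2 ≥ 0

max z = 8x1 + 7x2

s.t.
  5x1 + 4x2 + s1 = 41
  x1 + x2 + s2 = 10
  5x1 + 2x2 + s3 = 30
  x1, x2, s1, s2, s3 ≥ 0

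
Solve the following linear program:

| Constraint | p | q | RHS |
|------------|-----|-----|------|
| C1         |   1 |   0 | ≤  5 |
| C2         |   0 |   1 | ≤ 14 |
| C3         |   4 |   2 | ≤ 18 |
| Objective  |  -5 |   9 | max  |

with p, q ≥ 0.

Evaluate the objective at each vertex of the feasible region:
  z(0, 0) = 0
  z(4.5, 0) = -22.5
  z(0, 9) = 81  ←
The maximum is at p = 0, q = 9.

p = 0, q = 9, z = 81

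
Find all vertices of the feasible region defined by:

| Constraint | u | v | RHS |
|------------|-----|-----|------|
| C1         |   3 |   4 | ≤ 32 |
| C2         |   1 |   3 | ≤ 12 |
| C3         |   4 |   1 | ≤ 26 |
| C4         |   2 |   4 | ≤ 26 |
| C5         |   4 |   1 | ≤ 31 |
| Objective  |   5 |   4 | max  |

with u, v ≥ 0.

(0, 0), (6.5, 0), (6, 2), (0, 4)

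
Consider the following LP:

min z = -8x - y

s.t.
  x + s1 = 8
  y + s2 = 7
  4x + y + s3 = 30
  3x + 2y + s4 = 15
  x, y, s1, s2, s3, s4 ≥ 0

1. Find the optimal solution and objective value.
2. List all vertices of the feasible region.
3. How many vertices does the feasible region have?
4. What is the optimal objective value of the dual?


1. x = 5, y = 0, z = -40
2. (0, 0), (5, 0), (0.3333, 7), (0, 7)
3. 4
4. -40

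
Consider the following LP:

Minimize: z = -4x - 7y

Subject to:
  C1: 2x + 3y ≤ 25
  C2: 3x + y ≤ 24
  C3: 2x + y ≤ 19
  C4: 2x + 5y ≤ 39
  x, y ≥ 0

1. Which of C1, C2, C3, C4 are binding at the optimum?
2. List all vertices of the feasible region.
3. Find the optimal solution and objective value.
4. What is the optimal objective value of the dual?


1. C1, C4
2. (0, 0), (8, 0), (6.714, 3.857), (2, 7), (0, 7.8)
3. x = 2, y = 7, z = -57
4. -57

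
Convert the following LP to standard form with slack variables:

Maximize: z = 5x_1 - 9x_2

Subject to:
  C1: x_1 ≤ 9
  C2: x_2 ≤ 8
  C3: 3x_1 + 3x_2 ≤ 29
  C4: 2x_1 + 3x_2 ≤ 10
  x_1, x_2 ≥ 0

max z = 5x_1 - 9x_2

s.t.
  x_1 + s1 = 9
  x_2 + s2 = 8
  3x_1 + 3x_2 + s3 = 29
  2x_1 + 3x_2 + s4 = 10
  x_1, x_2, s1, s2, s3, s4 ≥ 0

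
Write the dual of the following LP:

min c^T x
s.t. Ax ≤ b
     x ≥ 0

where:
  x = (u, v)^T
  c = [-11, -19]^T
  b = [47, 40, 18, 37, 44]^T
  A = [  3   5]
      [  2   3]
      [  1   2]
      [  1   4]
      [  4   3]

Primal min cᵀx s.t. Ax ≤ b, x ≥ 0  →  Dual max −bᵀy s.t. Aᵀy ≥ −c, y ≥ 0.

Maximize: z = -47y1 - 40y2 - 18y3 - 37y4 - 44y5

Subject to:
  3y1 + 2y2 + y3 + y4 + 4y5 ≥ 11
  5y1 + 3y2 + 2y3 + 4y4 + 3y5 ≥ 19
  y1, y2, y3, y4, y5 ≥ 0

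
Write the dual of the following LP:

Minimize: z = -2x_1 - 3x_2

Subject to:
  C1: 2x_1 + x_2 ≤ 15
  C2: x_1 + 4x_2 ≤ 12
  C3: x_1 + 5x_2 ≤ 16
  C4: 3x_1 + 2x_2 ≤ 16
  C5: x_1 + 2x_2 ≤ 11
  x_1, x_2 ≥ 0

Primal min cᵀx s.t. Ax ≤ b, x ≥ 0  →  Dual max −bᵀy s.t. Aᵀy ≥ −c, y ≥ 0.

Maximize: z = -15y1 - 12y2 - 16y3 - 16y4 - 11y5

Subject to:
  2y1 + y2 + y3 + 3y4 + y5 ≥ 2
  y1 + 4y2 + 5y3 + 2y4 + 2y5 ≥ 3
  y1, y2, y3, y4, y5 ≥ 0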